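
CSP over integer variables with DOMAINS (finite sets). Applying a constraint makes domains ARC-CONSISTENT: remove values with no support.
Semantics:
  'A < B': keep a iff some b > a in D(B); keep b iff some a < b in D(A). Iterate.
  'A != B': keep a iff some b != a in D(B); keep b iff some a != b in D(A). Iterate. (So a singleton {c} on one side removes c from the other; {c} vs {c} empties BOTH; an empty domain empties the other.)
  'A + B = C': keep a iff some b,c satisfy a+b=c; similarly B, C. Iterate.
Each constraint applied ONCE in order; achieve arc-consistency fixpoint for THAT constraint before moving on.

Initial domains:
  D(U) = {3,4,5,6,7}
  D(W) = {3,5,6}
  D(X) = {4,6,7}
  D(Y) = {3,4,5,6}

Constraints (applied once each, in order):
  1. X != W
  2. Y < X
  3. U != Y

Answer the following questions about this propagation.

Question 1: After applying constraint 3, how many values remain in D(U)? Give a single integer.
Constraint 1 (X != W) on D(X)={4,6,7} D(W)={3,5,6}: no change
Constraint 2 (Y < X) on D(Y)={3,4,5,6} D(X)={4,6,7}: no change
Constraint 3 (U != Y) on D(U)={3,4,5,6,7} D(Y)={3,4,5,6}: no change
So after constraint 3: D(U)={3,4,5,6,7}, size = 5

Answer: 5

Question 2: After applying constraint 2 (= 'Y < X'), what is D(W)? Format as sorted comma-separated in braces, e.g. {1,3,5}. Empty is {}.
Answer: {3,5,6}

Derivation:
Constraint 1 (X != W) on D(X)={4,6,7} D(W)={3,5,6}: no change
Constraint 2 (Y < X) on D(Y)={3,4,5,6} D(X)={4,6,7}: no change
So after constraint 2: D(W) = {3,5,6}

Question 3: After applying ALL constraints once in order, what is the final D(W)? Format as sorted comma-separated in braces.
Answer: {3,5,6}

Derivation:
Constraint 1 (X != W) on D(X)={4,6,7} D(W)={3,5,6}: no change
Constraint 2 (Y < X) on D(Y)={3,4,5,6} D(X)={4,6,7}: no change
Constraint 3 (U != Y) on D(U)={3,4,5,6,7} D(Y)={3,4,5,6}: no change
So after all 3 constraints: D(W) = {3,5,6}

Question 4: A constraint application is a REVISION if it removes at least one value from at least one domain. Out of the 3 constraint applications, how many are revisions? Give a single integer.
Constraint 1 (X != W) on D(X)={4,6,7} D(W)={3,5,6}: no change => not a revision
Constraint 2 (Y < X) on D(Y)={3,4,5,6} D(X)={4,6,7}: no change => not a revision
Constraint 3 (U != Y) on D(U)={3,4,5,6,7} D(Y)={3,4,5,6}: no change => not a revision
Total revisions = 0

Answer: 0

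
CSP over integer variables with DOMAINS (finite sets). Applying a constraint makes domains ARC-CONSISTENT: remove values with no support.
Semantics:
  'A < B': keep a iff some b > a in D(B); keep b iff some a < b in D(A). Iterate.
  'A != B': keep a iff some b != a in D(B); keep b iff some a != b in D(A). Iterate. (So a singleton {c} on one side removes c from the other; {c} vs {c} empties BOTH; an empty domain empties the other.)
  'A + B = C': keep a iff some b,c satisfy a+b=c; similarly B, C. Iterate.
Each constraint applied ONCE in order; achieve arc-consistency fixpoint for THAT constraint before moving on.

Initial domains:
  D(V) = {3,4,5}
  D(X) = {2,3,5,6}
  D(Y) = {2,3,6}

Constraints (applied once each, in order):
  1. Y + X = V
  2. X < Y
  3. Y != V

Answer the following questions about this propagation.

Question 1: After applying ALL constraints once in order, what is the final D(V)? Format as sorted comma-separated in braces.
Answer: {4,5}

Derivation:
Constraint 1 (Y + X = V) on D(Y)={2,3,6} D(X)={2,3,5,6} D(V)={3,4,5}: Y {2,3,6}->{2,3}; X {2,3,5,6}->{2,3}; V {3,4,5}->{4,5}
Constraint 2 (X < Y) on D(X)={2,3} D(Y)={2,3}: X {2,3}->{2}; Y {2,3}->{3}
Constraint 3 (Y != V) on D(Y)={3} D(V)={4,5}: no change
So after all 3 constraints: D(V) = {4,5}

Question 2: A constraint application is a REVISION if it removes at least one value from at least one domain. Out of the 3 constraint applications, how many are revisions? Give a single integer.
Constraint 1 (Y + X = V) on D(Y)={2,3,6} D(X)={2,3,5,6} D(V)={3,4,5}: Y {2,3,6}->{2,3}; X {2,3,5,6}->{2,3}; V {3,4,5}->{4,5} => REVISION
Constraint 2 (X < Y) on D(X)={2,3} D(Y)={2,3}: X {2,3}->{2}; Y {2,3}->{3} => REVISION
Constraint 3 (Y != V) on D(Y)={3} D(V)={4,5}: no change => not a revision
Total revisions = 2

Answer: 2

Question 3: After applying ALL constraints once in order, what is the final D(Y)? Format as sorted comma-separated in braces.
Constraint 1 (Y + X = V) on D(Y)={2,3,6} D(X)={2,3,5,6} D(V)={3,4,5}: Y {2,3,6}->{2,3}; X {2,3,5,6}->{2,3}; V {3,4,5}->{4,5}
Constraint 2 (X < Y) on D(X)={2,3} D(Y)={2,3}: X {2,3}->{2}; Y {2,3}->{3}
Constraint 3 (Y != V) on D(Y)={3} D(V)={4,5}: no change
So after all 3 constraints: D(Y) = {3}

Answer: {3}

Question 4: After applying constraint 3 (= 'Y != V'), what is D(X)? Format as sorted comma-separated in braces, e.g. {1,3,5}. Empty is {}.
Constraint 1 (Y + X = V) on D(Y)={2,3,6} D(X)={2,3,5,6} D(V)={3,4,5}: Y {2,3,6}->{2,3}; X {2,3,5,6}->{2,3}; V {3,4,5}->{4,5}
Constraint 2 (X < Y) on D(X)={2,3} D(Y)={2,3}: X {2,3}->{2}; Y {2,3}->{3}
Constraint 3 (Y != V) on D(Y)={3} D(V)={4,5}: no change
So after constraint 3: D(X) = {2}

Answer: {2}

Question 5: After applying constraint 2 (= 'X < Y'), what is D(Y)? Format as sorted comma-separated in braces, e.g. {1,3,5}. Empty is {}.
Constraint 1 (Y + X = V) on D(Y)={2,3,6} D(X)={2,3,5,6} D(V)={3,4,5}: Y {2,3,6}->{2,3}; X {2,3,5,6}->{2,3}; V {3,4,5}->{4,5}
Constraint 2 (X < Y) on D(X)={2,3} D(Y)={2,3}: X {2,3}->{2}; Y {2,3}->{3}
So after constraint 2: D(Y) = {3}

Answer: {3}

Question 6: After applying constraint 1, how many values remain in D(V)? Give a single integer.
Constraint 1 (Y + X = V) on D(Y)={2,3,6} D(X)={2,3,5,6} D(V)={3,4,5}: Y {2,3,6}->{2,3}; X {2,3,5,6}->{2,3}; V {3,4,5}->{4,5}
So after constraint 1: D(V)={4,5}, size = 2

Answer: 2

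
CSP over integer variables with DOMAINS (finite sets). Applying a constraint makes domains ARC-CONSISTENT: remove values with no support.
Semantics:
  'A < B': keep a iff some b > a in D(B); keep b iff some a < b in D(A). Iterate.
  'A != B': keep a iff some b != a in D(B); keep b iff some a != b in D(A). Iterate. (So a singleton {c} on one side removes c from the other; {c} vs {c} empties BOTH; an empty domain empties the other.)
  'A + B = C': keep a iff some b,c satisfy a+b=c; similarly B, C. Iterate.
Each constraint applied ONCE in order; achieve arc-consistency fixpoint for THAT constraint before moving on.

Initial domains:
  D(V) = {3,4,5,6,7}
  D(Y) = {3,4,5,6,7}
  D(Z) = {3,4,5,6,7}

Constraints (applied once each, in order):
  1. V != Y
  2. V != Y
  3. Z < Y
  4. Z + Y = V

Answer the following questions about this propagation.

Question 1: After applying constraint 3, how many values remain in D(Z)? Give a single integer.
Answer: 4

Derivation:
Constraint 1 (V != Y) on D(V)={3,4,5,6,7} D(Y)={3,4,5,6,7}: no change
Constraint 2 (V != Y) on D(V)={3,4,5,6,7} D(Y)={3,4,5,6,7}: no change
Constraint 3 (Z < Y) on D(Z)={3,4,5,6,7} D(Y)={3,4,5,6,7}: Z {3,4,5,6,7}->{3,4,5,6}; Y {3,4,5,6,7}->{4,5,6,7}
So after constraint 3: D(Z)={3,4,5,6}, size = 4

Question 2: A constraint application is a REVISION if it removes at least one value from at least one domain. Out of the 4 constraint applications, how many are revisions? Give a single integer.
Constraint 1 (V != Y) on D(V)={3,4,5,6,7} D(Y)={3,4,5,6,7}: no change => not a revision
Constraint 2 (V != Y) on D(V)={3,4,5,6,7} D(Y)={3,4,5,6,7}: no change => not a revision
Constraint 3 (Z < Y) on D(Z)={3,4,5,6,7} D(Y)={3,4,5,6,7}: Z {3,4,5,6,7}->{3,4,5,6}; Y {3,4,5,6,7}->{4,5,6,7} => REVISION
Constraint 4 (Z + Y = V) on D(Z)={3,4,5,6} D(Y)={4,5,6,7} D(V)={3,4,5,6,7}: Z {3,4,5,6}->{3}; Y {4,5,6,7}->{4}; V {3,4,5,6,7}->{7} => REVISION
Total revisions = 2

Answer: 2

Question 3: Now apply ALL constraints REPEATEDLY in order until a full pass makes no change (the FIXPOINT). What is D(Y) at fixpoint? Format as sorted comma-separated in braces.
pass 0 (initial): D(Y)={3,4,5,6,7}
pass 1: V {3,4,5,6,7}->{7}; Y {3,4,5,6,7}->{4}; Z {3,4,5,6,7}->{3}
pass 2: no change
Fixpoint after 2 passes: D(Y) = {4}

Answer: {4}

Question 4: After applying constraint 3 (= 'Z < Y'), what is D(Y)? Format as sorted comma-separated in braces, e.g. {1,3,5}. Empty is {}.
Constraint 1 (V != Y) on D(V)={3,4,5,6,7} D(Y)={3,4,5,6,7}: no change
Constraint 2 (V != Y) on D(V)={3,4,5,6,7} D(Y)={3,4,5,6,7}: no change
Constraint 3 (Z < Y) on D(Z)={3,4,5,6,7} D(Y)={3,4,5,6,7}: Z {3,4,5,6,7}->{3,4,5,6}; Y {3,4,5,6,7}->{4,5,6,7}
So after constraint 3: D(Y) = {4,5,6,7}

Answer: {4,5,6,7}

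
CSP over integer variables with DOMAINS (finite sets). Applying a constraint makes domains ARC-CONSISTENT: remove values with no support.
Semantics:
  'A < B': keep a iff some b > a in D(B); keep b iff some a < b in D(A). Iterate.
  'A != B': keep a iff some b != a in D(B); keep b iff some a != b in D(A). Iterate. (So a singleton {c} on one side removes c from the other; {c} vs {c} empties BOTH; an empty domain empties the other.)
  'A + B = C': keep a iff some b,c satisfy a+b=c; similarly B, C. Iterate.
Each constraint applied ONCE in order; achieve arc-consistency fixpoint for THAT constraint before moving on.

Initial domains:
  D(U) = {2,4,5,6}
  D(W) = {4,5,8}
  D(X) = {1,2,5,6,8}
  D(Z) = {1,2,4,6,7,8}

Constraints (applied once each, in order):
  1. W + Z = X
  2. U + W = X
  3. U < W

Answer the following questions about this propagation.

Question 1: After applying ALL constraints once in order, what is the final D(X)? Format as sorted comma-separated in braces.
Answer: {6,8}

Derivation:
Constraint 1 (W + Z = X) on D(W)={4,5,8} D(Z)={1,2,4,6,7,8} D(X)={1,2,5,6,8}: W {4,5,8}->{4,5}; Z {1,2,4,6,7,8}->{1,2,4}; X {1,2,5,6,8}->{5,6,8}
Constraint 2 (U + W = X) on D(U)={2,4,5,6} D(W)={4,5} D(X)={5,6,8}: U {2,4,5,6}->{2,4}; W {4,5}->{4}; X {5,6,8}->{6,8}
Constraint 3 (U < W) on D(U)={2,4} D(W)={4}: U {2,4}->{2}
So after all 3 constraints: D(X) = {6,8}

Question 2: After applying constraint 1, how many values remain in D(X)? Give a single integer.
Answer: 3

Derivation:
Constraint 1 (W + Z = X) on D(W)={4,5,8} D(Z)={1,2,4,6,7,8} D(X)={1,2,5,6,8}: W {4,5,8}->{4,5}; Z {1,2,4,6,7,8}->{1,2,4}; X {1,2,5,6,8}->{5,6,8}
So after constraint 1: D(X)={5,6,8}, size = 3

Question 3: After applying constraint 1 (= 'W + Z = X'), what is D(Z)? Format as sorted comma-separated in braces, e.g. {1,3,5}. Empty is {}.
Constraint 1 (W + Z = X) on D(W)={4,5,8} D(Z)={1,2,4,6,7,8} D(X)={1,2,5,6,8}: W {4,5,8}->{4,5}; Z {1,2,4,6,7,8}->{1,2,4}; X {1,2,5,6,8}->{5,6,8}
So after constraint 1: D(Z) = {1,2,4}

Answer: {1,2,4}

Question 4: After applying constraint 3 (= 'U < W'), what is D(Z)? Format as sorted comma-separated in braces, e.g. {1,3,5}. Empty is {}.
Constraint 1 (W + Z = X) on D(W)={4,5,8} D(Z)={1,2,4,6,7,8} D(X)={1,2,5,6,8}: W {4,5,8}->{4,5}; Z {1,2,4,6,7,8}->{1,2,4}; X {1,2,5,6,8}->{5,6,8}
Constraint 2 (U + W = X) on D(U)={2,4,5,6} D(W)={4,5} D(X)={5,6,8}: U {2,4,5,6}->{2,4}; W {4,5}->{4}; X {5,6,8}->{6,8}
Constraint 3 (U < W) on D(U)={2,4} D(W)={4}: U {2,4}->{2}
So after constraint 3: D(Z) = {1,2,4}

Answer: {1,2,4}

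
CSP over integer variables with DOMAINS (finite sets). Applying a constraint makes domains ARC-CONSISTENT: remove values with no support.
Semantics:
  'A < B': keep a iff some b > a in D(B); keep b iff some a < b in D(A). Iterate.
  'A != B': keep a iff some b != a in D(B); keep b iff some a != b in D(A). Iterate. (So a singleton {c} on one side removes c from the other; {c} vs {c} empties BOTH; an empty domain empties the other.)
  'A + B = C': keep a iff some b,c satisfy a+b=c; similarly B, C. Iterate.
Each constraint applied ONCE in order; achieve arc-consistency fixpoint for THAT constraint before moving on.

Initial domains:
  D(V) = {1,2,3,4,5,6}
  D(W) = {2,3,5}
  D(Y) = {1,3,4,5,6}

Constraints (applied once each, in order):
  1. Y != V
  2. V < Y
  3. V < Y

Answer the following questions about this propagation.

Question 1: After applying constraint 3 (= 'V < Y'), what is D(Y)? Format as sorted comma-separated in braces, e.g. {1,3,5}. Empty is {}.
Constraint 1 (Y != V) on D(Y)={1,3,4,5,6} D(V)={1,2,3,4,5,6}: no change
Constraint 2 (V < Y) on D(V)={1,2,3,4,5,6} D(Y)={1,3,4,5,6}: V {1,2,3,4,5,6}->{1,2,3,4,5}; Y {1,3,4,5,6}->{3,4,5,6}
Constraint 3 (V < Y) on D(V)={1,2,3,4,5} D(Y)={3,4,5,6}: no change
So after constraint 3: D(Y) = {3,4,5,6}

Answer: {3,4,5,6}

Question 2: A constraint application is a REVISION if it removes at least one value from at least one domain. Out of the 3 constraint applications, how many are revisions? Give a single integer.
Answer: 1

Derivation:
Constraint 1 (Y != V) on D(Y)={1,3,4,5,6} D(V)={1,2,3,4,5,6}: no change => not a revision
Constraint 2 (V < Y) on D(V)={1,2,3,4,5,6} D(Y)={1,3,4,5,6}: V {1,2,3,4,5,6}->{1,2,3,4,5}; Y {1,3,4,5,6}->{3,4,5,6} => REVISION
Constraint 3 (V < Y) on D(V)={1,2,3,4,5} D(Y)={3,4,5,6}: no change => not a revision
Total revisions = 1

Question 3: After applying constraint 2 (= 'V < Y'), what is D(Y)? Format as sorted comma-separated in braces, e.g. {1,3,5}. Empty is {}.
Constraint 1 (Y != V) on D(Y)={1,3,4,5,6} D(V)={1,2,3,4,5,6}: no change
Constraint 2 (V < Y) on D(V)={1,2,3,4,5,6} D(Y)={1,3,4,5,6}: V {1,2,3,4,5,6}->{1,2,3,4,5}; Y {1,3,4,5,6}->{3,4,5,6}
So after constraint 2: D(Y) = {3,4,5,6}

Answer: {3,4,5,6}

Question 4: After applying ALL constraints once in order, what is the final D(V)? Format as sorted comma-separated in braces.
Answer: {1,2,3,4,5}

Derivation:
Constraint 1 (Y != V) on D(Y)={1,3,4,5,6} D(V)={1,2,3,4,5,6}: no change
Constraint 2 (V < Y) on D(V)={1,2,3,4,5,6} D(Y)={1,3,4,5,6}: V {1,2,3,4,5,6}->{1,2,3,4,5}; Y {1,3,4,5,6}->{3,4,5,6}
Constraint 3 (V < Y) on D(V)={1,2,3,4,5} D(Y)={3,4,5,6}: no change
So after all 3 constraints: D(V) = {1,2,3,4,5}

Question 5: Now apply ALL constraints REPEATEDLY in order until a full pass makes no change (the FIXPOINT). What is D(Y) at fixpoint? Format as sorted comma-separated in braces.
Answer: {3,4,5,6}

Derivation:
pass 0 (initial): D(Y)={1,3,4,5,6}
pass 1: V {1,2,3,4,5,6}->{1,2,3,4,5}; Y {1,3,4,5,6}->{3,4,5,6}
pass 2: no change
Fixpoint after 2 passes: D(Y) = {3,4,5,6}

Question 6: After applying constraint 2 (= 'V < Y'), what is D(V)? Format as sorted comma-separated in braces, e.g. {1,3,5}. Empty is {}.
Constraint 1 (Y != V) on D(Y)={1,3,4,5,6} D(V)={1,2,3,4,5,6}: no change
Constraint 2 (V < Y) on D(V)={1,2,3,4,5,6} D(Y)={1,3,4,5,6}: V {1,2,3,4,5,6}->{1,2,3,4,5}; Y {1,3,4,5,6}->{3,4,5,6}
So after constraint 2: D(V) = {1,2,3,4,5}

Answer: {1,2,3,4,5}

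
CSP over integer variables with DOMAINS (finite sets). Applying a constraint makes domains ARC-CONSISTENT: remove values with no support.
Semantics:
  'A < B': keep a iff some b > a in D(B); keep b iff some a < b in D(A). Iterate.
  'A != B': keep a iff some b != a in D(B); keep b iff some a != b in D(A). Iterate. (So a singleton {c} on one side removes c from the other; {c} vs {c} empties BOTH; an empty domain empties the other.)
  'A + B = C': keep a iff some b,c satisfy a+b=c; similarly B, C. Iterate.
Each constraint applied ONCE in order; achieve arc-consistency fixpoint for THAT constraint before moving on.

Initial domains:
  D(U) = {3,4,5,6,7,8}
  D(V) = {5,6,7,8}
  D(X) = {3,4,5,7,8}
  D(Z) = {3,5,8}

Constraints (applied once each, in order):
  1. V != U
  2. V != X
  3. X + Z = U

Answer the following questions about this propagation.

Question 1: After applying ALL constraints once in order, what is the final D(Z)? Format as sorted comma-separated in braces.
Answer: {3,5}

Derivation:
Constraint 1 (V != U) on D(V)={5,6,7,8} D(U)={3,4,5,6,7,8}: no change
Constraint 2 (V != X) on D(V)={5,6,7,8} D(X)={3,4,5,7,8}: no change
Constraint 3 (X + Z = U) on D(X)={3,4,5,7,8} D(Z)={3,5,8} D(U)={3,4,5,6,7,8}: X {3,4,5,7,8}->{3,4,5}; Z {3,5,8}->{3,5}; U {3,4,5,6,7,8}->{6,7,8}
So after all 3 constraints: D(Z) = {3,5}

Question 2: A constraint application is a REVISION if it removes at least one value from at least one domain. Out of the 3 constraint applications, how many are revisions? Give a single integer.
Answer: 1

Derivation:
Constraint 1 (V != U) on D(V)={5,6,7,8} D(U)={3,4,5,6,7,8}: no change => not a revision
Constraint 2 (V != X) on D(V)={5,6,7,8} D(X)={3,4,5,7,8}: no change => not a revision
Constraint 3 (X + Z = U) on D(X)={3,4,5,7,8} D(Z)={3,5,8} D(U)={3,4,5,6,7,8}: X {3,4,5,7,8}->{3,4,5}; Z {3,5,8}->{3,5}; U {3,4,5,6,7,8}->{6,7,8} => REVISION
Total revisions = 1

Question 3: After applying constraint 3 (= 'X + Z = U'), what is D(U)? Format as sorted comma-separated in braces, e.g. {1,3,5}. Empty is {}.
Constraint 1 (V != U) on D(V)={5,6,7,8} D(U)={3,4,5,6,7,8}: no change
Constraint 2 (V != X) on D(V)={5,6,7,8} D(X)={3,4,5,7,8}: no change
Constraint 3 (X + Z = U) on D(X)={3,4,5,7,8} D(Z)={3,5,8} D(U)={3,4,5,6,7,8}: X {3,4,5,7,8}->{3,4,5}; Z {3,5,8}->{3,5}; U {3,4,5,6,7,8}->{6,7,8}
So after constraint 3: D(U) = {6,7,8}

Answer: {6,7,8}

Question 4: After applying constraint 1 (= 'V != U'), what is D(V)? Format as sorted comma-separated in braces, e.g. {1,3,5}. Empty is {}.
Constraint 1 (V != U) on D(V)={5,6,7,8} D(U)={3,4,5,6,7,8}: no change
So after constraint 1: D(V) = {5,6,7,8}

Answer: {5,6,7,8}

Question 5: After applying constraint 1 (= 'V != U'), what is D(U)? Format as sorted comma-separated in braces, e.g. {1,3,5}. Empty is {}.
Answer: {3,4,5,6,7,8}

Derivation:
Constraint 1 (V != U) on D(V)={5,6,7,8} D(U)={3,4,5,6,7,8}: no change
So after constraint 1: D(U) = {3,4,5,6,7,8}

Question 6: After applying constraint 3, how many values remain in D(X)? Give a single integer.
Answer: 3

Derivation:
Constraint 1 (V != U) on D(V)={5,6,7,8} D(U)={3,4,5,6,7,8}: no change
Constraint 2 (V != X) on D(V)={5,6,7,8} D(X)={3,4,5,7,8}: no change
Constraint 3 (X + Z = U) on D(X)={3,4,5,7,8} D(Z)={3,5,8} D(U)={3,4,5,6,7,8}: X {3,4,5,7,8}->{3,4,5}; Z {3,5,8}->{3,5}; U {3,4,5,6,7,8}->{6,7,8}
So after constraint 3: D(X)={3,4,5}, size = 3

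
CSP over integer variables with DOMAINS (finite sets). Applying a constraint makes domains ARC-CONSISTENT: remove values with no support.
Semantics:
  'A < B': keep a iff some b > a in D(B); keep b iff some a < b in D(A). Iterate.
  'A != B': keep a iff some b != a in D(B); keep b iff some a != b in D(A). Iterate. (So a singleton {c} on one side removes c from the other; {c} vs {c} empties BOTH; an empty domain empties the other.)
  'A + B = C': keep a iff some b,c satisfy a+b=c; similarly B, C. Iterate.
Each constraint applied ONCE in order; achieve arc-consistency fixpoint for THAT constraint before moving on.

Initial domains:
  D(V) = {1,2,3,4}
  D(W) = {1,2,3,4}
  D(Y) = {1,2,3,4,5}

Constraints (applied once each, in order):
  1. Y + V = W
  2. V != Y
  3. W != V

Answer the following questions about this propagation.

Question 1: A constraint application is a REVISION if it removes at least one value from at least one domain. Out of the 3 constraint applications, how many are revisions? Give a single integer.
Constraint 1 (Y + V = W) on D(Y)={1,2,3,4,5} D(V)={1,2,3,4} D(W)={1,2,3,4}: Y {1,2,3,4,5}->{1,2,3}; V {1,2,3,4}->{1,2,3}; W {1,2,3,4}->{2,3,4} => REVISION
Constraint 2 (V != Y) on D(V)={1,2,3} D(Y)={1,2,3}: no change => not a revision
Constraint 3 (W != V) on D(W)={2,3,4} D(V)={1,2,3}: no change => not a revision
Total revisions = 1

Answer: 1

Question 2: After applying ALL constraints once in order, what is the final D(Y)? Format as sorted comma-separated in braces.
Answer: {1,2,3}

Derivation:
Constraint 1 (Y + V = W) on D(Y)={1,2,3,4,5} D(V)={1,2,3,4} D(W)={1,2,3,4}: Y {1,2,3,4,5}->{1,2,3}; V {1,2,3,4}->{1,2,3}; W {1,2,3,4}->{2,3,4}
Constraint 2 (V != Y) on D(V)={1,2,3} D(Y)={1,2,3}: no change
Constraint 3 (W != V) on D(W)={2,3,4} D(V)={1,2,3}: no change
So after all 3 constraints: D(Y) = {1,2,3}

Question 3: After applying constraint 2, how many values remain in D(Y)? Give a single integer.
Constraint 1 (Y + V = W) on D(Y)={1,2,3,4,5} D(V)={1,2,3,4} D(W)={1,2,3,4}: Y {1,2,3,4,5}->{1,2,3}; V {1,2,3,4}->{1,2,3}; W {1,2,3,4}->{2,3,4}
Constraint 2 (V != Y) on D(V)={1,2,3} D(Y)={1,2,3}: no change
So after constraint 2: D(Y)={1,2,3}, size = 3

Answer: 3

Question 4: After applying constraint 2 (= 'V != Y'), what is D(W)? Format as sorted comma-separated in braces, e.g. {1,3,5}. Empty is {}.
Answer: {2,3,4}

Derivation:
Constraint 1 (Y + V = W) on D(Y)={1,2,3,4,5} D(V)={1,2,3,4} D(W)={1,2,3,4}: Y {1,2,3,4,5}->{1,2,3}; V {1,2,3,4}->{1,2,3}; W {1,2,3,4}->{2,3,4}
Constraint 2 (V != Y) on D(V)={1,2,3} D(Y)={1,2,3}: no change
So after constraint 2: D(W) = {2,3,4}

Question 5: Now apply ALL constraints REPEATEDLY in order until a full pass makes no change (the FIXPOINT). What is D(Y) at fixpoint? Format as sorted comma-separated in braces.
pass 0 (initial): D(Y)={1,2,3,4,5}
pass 1: V {1,2,3,4}->{1,2,3}; W {1,2,3,4}->{2,3,4}; Y {1,2,3,4,5}->{1,2,3}
pass 2: no change
Fixpoint after 2 passes: D(Y) = {1,2,3}

Answer: {1,2,3}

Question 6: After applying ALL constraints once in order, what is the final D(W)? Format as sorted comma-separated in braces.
Answer: {2,3,4}

Derivation:
Constraint 1 (Y + V = W) on D(Y)={1,2,3,4,5} D(V)={1,2,3,4} D(W)={1,2,3,4}: Y {1,2,3,4,5}->{1,2,3}; V {1,2,3,4}->{1,2,3}; W {1,2,3,4}->{2,3,4}
Constraint 2 (V != Y) on D(V)={1,2,3} D(Y)={1,2,3}: no change
Constraint 3 (W != V) on D(W)={2,3,4} D(V)={1,2,3}: no change
So after all 3 constraints: D(W) = {2,3,4}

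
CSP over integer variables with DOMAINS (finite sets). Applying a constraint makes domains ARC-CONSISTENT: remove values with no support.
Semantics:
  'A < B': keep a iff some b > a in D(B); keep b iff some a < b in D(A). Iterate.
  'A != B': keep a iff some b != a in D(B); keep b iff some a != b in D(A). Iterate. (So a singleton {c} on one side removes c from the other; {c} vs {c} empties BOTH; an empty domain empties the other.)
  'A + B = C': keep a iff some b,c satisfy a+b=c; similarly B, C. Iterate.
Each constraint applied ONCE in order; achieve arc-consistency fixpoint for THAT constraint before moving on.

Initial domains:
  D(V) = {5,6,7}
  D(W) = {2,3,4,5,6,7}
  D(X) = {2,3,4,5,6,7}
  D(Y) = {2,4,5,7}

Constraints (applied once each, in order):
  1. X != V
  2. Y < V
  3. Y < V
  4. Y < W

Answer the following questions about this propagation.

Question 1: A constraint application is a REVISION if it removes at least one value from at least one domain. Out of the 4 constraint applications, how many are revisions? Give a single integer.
Answer: 2

Derivation:
Constraint 1 (X != V) on D(X)={2,3,4,5,6,7} D(V)={5,6,7}: no change => not a revision
Constraint 2 (Y < V) on D(Y)={2,4,5,7} D(V)={5,6,7}: Y {2,4,5,7}->{2,4,5} => REVISION
Constraint 3 (Y < V) on D(Y)={2,4,5} D(V)={5,6,7}: no change => not a revision
Constraint 4 (Y < W) on D(Y)={2,4,5} D(W)={2,3,4,5,6,7}: W {2,3,4,5,6,7}->{3,4,5,6,7} => REVISION
Total revisions = 2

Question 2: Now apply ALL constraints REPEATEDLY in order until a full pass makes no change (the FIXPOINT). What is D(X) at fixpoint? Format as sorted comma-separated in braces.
Answer: {2,3,4,5,6,7}

Derivation:
pass 0 (initial): D(X)={2,3,4,5,6,7}
pass 1: W {2,3,4,5,6,7}->{3,4,5,6,7}; Y {2,4,5,7}->{2,4,5}
pass 2: no change
Fixpoint after 2 passes: D(X) = {2,3,4,5,6,7}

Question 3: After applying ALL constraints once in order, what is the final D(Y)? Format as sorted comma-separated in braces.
Answer: {2,4,5}

Derivation:
Constraint 1 (X != V) on D(X)={2,3,4,5,6,7} D(V)={5,6,7}: no change
Constraint 2 (Y < V) on D(Y)={2,4,5,7} D(V)={5,6,7}: Y {2,4,5,7}->{2,4,5}
Constraint 3 (Y < V) on D(Y)={2,4,5} D(V)={5,6,7}: no change
Constraint 4 (Y < W) on D(Y)={2,4,5} D(W)={2,3,4,5,6,7}: W {2,3,4,5,6,7}->{3,4,5,6,7}
So after all 4 constraints: D(Y) = {2,4,5}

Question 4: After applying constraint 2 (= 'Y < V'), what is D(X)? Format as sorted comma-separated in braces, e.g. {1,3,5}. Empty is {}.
Constraint 1 (X != V) on D(X)={2,3,4,5,6,7} D(V)={5,6,7}: no change
Constraint 2 (Y < V) on D(Y)={2,4,5,7} D(V)={5,6,7}: Y {2,4,5,7}->{2,4,5}
So after constraint 2: D(X) = {2,3,4,5,6,7}

Answer: {2,3,4,5,6,7}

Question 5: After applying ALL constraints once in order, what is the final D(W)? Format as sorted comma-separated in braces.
Answer: {3,4,5,6,7}

Derivation:
Constraint 1 (X != V) on D(X)={2,3,4,5,6,7} D(V)={5,6,7}: no change
Constraint 2 (Y < V) on D(Y)={2,4,5,7} D(V)={5,6,7}: Y {2,4,5,7}->{2,4,5}
Constraint 3 (Y < V) on D(Y)={2,4,5} D(V)={5,6,7}: no change
Constraint 4 (Y < W) on D(Y)={2,4,5} D(W)={2,3,4,5,6,7}: W {2,3,4,5,6,7}->{3,4,5,6,7}
So after all 4 constraints: D(W) = {3,4,5,6,7}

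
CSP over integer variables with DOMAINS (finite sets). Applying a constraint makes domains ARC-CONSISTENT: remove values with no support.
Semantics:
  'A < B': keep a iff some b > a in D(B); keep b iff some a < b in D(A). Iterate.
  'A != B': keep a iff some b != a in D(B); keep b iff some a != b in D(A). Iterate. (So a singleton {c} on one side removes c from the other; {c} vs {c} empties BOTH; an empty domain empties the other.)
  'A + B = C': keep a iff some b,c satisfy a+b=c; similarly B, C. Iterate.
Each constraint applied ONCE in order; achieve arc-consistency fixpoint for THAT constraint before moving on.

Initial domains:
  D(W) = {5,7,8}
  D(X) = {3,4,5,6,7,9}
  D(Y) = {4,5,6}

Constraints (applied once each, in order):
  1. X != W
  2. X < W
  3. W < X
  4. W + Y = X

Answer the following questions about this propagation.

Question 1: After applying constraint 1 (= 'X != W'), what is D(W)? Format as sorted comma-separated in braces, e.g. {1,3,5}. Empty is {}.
Answer: {5,7,8}

Derivation:
Constraint 1 (X != W) on D(X)={3,4,5,6,7,9} D(W)={5,7,8}: no change
So after constraint 1: D(W) = {5,7,8}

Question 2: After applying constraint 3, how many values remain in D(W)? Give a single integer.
Constraint 1 (X != W) on D(X)={3,4,5,6,7,9} D(W)={5,7,8}: no change
Constraint 2 (X < W) on D(X)={3,4,5,6,7,9} D(W)={5,7,8}: X {3,4,5,6,7,9}->{3,4,5,6,7}
Constraint 3 (W < X) on D(W)={5,7,8} D(X)={3,4,5,6,7}: W {5,7,8}->{5}; X {3,4,5,6,7}->{6,7}
So after constraint 3: D(W)={5}, size = 1

Answer: 1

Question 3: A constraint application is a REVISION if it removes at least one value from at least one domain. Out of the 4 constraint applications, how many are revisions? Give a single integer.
Answer: 3

Derivation:
Constraint 1 (X != W) on D(X)={3,4,5,6,7,9} D(W)={5,7,8}: no change => not a revision
Constraint 2 (X < W) on D(X)={3,4,5,6,7,9} D(W)={5,7,8}: X {3,4,5,6,7,9}->{3,4,5,6,7} => REVISION
Constraint 3 (W < X) on D(W)={5,7,8} D(X)={3,4,5,6,7}: W {5,7,8}->{5}; X {3,4,5,6,7}->{6,7} => REVISION
Constraint 4 (W + Y = X) on D(W)={5} D(Y)={4,5,6} D(X)={6,7}: W {5}->{}; Y {4,5,6}->{}; X {6,7}->{} => REVISION
Total revisions = 3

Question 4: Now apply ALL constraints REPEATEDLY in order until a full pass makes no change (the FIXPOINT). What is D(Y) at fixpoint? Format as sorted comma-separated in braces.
Answer: {}

Derivation:
pass 0 (initial): D(Y)={4,5,6}
pass 1: W {5,7,8}->{}; X {3,4,5,6,7,9}->{}; Y {4,5,6}->{}
pass 2: no change
Fixpoint after 2 passes: D(Y) = {}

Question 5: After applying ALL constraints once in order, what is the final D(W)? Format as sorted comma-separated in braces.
Answer: {}

Derivation:
Constraint 1 (X != W) on D(X)={3,4,5,6,7,9} D(W)={5,7,8}: no change
Constraint 2 (X < W) on D(X)={3,4,5,6,7,9} D(W)={5,7,8}: X {3,4,5,6,7,9}->{3,4,5,6,7}
Constraint 3 (W < X) on D(W)={5,7,8} D(X)={3,4,5,6,7}: W {5,7,8}->{5}; X {3,4,5,6,7}->{6,7}
Constraint 4 (W + Y = X) on D(W)={5} D(Y)={4,5,6} D(X)={6,7}: W {5}->{}; Y {4,5,6}->{}; X {6,7}->{}
So after all 4 constraints: D(W) = {}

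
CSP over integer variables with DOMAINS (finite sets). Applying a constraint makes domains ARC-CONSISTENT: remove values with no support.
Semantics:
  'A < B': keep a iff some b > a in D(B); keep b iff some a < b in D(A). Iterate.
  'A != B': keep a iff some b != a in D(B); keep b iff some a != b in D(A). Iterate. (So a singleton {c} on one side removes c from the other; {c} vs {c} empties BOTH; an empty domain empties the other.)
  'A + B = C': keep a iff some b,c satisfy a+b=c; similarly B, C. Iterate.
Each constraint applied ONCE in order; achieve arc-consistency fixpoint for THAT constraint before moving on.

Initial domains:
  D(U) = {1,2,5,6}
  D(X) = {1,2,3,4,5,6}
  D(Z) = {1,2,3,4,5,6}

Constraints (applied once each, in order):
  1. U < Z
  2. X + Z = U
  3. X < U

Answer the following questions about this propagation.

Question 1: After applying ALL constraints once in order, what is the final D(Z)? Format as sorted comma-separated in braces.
Answer: {2,3,4}

Derivation:
Constraint 1 (U < Z) on D(U)={1,2,5,6} D(Z)={1,2,3,4,5,6}: U {1,2,5,6}->{1,2,5}; Z {1,2,3,4,5,6}->{2,3,4,5,6}
Constraint 2 (X + Z = U) on D(X)={1,2,3,4,5,6} D(Z)={2,3,4,5,6} D(U)={1,2,5}: X {1,2,3,4,5,6}->{1,2,3}; Z {2,3,4,5,6}->{2,3,4}; U {1,2,5}->{5}
Constraint 3 (X < U) on D(X)={1,2,3} D(U)={5}: no change
So after all 3 constraints: D(Z) = {2,3,4}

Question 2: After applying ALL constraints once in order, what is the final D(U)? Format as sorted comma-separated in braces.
Constraint 1 (U < Z) on D(U)={1,2,5,6} D(Z)={1,2,3,4,5,6}: U {1,2,5,6}->{1,2,5}; Z {1,2,3,4,5,6}->{2,3,4,5,6}
Constraint 2 (X + Z = U) on D(X)={1,2,3,4,5,6} D(Z)={2,3,4,5,6} D(U)={1,2,5}: X {1,2,3,4,5,6}->{1,2,3}; Z {2,3,4,5,6}->{2,3,4}; U {1,2,5}->{5}
Constraint 3 (X < U) on D(X)={1,2,3} D(U)={5}: no change
So after all 3 constraints: D(U) = {5}

Answer: {5}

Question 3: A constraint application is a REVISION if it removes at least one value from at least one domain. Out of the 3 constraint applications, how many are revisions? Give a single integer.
Constraint 1 (U < Z) on D(U)={1,2,5,6} D(Z)={1,2,3,4,5,6}: U {1,2,5,6}->{1,2,5}; Z {1,2,3,4,5,6}->{2,3,4,5,6} => REVISION
Constraint 2 (X + Z = U) on D(X)={1,2,3,4,5,6} D(Z)={2,3,4,5,6} D(U)={1,2,5}: X {1,2,3,4,5,6}->{1,2,3}; Z {2,3,4,5,6}->{2,3,4}; U {1,2,5}->{5} => REVISION
Constraint 3 (X < U) on D(X)={1,2,3} D(U)={5}: no change => not a revision
Total revisions = 2

Answer: 2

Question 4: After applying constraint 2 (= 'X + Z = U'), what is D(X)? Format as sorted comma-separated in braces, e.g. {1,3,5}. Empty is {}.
Answer: {1,2,3}

Derivation:
Constraint 1 (U < Z) on D(U)={1,2,5,6} D(Z)={1,2,3,4,5,6}: U {1,2,5,6}->{1,2,5}; Z {1,2,3,4,5,6}->{2,3,4,5,6}
Constraint 2 (X + Z = U) on D(X)={1,2,3,4,5,6} D(Z)={2,3,4,5,6} D(U)={1,2,5}: X {1,2,3,4,5,6}->{1,2,3}; Z {2,3,4,5,6}->{2,3,4}; U {1,2,5}->{5}
So after constraint 2: D(X) = {1,2,3}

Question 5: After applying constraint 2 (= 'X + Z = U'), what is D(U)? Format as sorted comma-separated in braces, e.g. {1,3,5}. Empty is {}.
Constraint 1 (U < Z) on D(U)={1,2,5,6} D(Z)={1,2,3,4,5,6}: U {1,2,5,6}->{1,2,5}; Z {1,2,3,4,5,6}->{2,3,4,5,6}
Constraint 2 (X + Z = U) on D(X)={1,2,3,4,5,6} D(Z)={2,3,4,5,6} D(U)={1,2,5}: X {1,2,3,4,5,6}->{1,2,3}; Z {2,3,4,5,6}->{2,3,4}; U {1,2,5}->{5}
So after constraint 2: D(U) = {5}

Answer: {5}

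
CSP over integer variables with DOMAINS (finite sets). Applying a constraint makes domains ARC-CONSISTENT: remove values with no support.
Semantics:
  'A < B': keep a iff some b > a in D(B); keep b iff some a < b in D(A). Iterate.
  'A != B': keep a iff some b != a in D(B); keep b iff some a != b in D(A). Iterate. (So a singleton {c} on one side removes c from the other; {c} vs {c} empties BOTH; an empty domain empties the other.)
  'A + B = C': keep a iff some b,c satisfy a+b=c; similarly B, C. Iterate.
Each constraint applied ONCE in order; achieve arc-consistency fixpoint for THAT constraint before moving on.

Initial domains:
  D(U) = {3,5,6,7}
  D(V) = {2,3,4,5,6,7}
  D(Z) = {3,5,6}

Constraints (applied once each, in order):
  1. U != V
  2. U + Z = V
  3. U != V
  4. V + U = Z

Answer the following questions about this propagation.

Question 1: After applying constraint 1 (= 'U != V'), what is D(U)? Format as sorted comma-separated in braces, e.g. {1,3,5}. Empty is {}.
Answer: {3,5,6,7}

Derivation:
Constraint 1 (U != V) on D(U)={3,5,6,7} D(V)={2,3,4,5,6,7}: no change
So after constraint 1: D(U) = {3,5,6,7}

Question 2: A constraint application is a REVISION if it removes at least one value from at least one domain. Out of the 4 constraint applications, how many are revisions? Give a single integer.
Constraint 1 (U != V) on D(U)={3,5,6,7} D(V)={2,3,4,5,6,7}: no change => not a revision
Constraint 2 (U + Z = V) on D(U)={3,5,6,7} D(Z)={3,5,6} D(V)={2,3,4,5,6,7}: U {3,5,6,7}->{3}; Z {3,5,6}->{3}; V {2,3,4,5,6,7}->{6} => REVISION
Constraint 3 (U != V) on D(U)={3} D(V)={6}: no change => not a revision
Constraint 4 (V + U = Z) on D(V)={6} D(U)={3} D(Z)={3}: V {6}->{}; U {3}->{}; Z {3}->{} => REVISION
Total revisions = 2

Answer: 2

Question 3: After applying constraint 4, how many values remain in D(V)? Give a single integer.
Constraint 1 (U != V) on D(U)={3,5,6,7} D(V)={2,3,4,5,6,7}: no change
Constraint 2 (U + Z = V) on D(U)={3,5,6,7} D(Z)={3,5,6} D(V)={2,3,4,5,6,7}: U {3,5,6,7}->{3}; Z {3,5,6}->{3}; V {2,3,4,5,6,7}->{6}
Constraint 3 (U != V) on D(U)={3} D(V)={6}: no change
Constraint 4 (V + U = Z) on D(V)={6} D(U)={3} D(Z)={3}: V {6}->{}; U {3}->{}; Z {3}->{}
So after constraint 4: D(V)={}, size = 0

Answer: 0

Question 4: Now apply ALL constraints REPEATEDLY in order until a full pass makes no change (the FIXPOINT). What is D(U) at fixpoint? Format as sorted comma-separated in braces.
pass 0 (initial): D(U)={3,5,6,7}
pass 1: U {3,5,6,7}->{}; V {2,3,4,5,6,7}->{}; Z {3,5,6}->{}
pass 2: no change
Fixpoint after 2 passes: D(U) = {}

Answer: {}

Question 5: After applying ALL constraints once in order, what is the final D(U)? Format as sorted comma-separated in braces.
Constraint 1 (U != V) on D(U)={3,5,6,7} D(V)={2,3,4,5,6,7}: no change
Constraint 2 (U + Z = V) on D(U)={3,5,6,7} D(Z)={3,5,6} D(V)={2,3,4,5,6,7}: U {3,5,6,7}->{3}; Z {3,5,6}->{3}; V {2,3,4,5,6,7}->{6}
Constraint 3 (U != V) on D(U)={3} D(V)={6}: no change
Constraint 4 (V + U = Z) on D(V)={6} D(U)={3} D(Z)={3}: V {6}->{}; U {3}->{}; Z {3}->{}
So after all 4 constraints: D(U) = {}

Answer: {}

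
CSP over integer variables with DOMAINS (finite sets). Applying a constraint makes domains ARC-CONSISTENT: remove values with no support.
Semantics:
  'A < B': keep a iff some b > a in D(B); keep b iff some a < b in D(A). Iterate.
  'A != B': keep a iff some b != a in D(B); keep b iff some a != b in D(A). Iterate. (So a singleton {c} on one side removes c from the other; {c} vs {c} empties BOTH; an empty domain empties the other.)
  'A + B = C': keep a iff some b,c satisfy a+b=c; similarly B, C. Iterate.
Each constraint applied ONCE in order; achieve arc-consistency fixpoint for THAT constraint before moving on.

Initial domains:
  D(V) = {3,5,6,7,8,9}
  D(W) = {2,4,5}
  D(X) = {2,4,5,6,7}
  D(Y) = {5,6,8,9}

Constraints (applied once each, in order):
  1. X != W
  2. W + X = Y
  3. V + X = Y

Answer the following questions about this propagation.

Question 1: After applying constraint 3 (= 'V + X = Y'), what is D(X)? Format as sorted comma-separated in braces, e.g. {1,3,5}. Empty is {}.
Constraint 1 (X != W) on D(X)={2,4,5,6,7} D(W)={2,4,5}: no change
Constraint 2 (W + X = Y) on D(W)={2,4,5} D(X)={2,4,5,6,7} D(Y)={5,6,8,9}: Y {5,6,8,9}->{6,8,9}
Constraint 3 (V + X = Y) on D(V)={3,5,6,7,8,9} D(X)={2,4,5,6,7} D(Y)={6,8,9}: V {3,5,6,7,8,9}->{3,5,6,7}; X {2,4,5,6,7}->{2,4,5,6}; Y {6,8,9}->{8,9}
So after constraint 3: D(X) = {2,4,5,6}

Answer: {2,4,5,6}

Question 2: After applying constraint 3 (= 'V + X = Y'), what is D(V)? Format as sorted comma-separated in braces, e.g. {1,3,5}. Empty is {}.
Answer: {3,5,6,7}

Derivation:
Constraint 1 (X != W) on D(X)={2,4,5,6,7} D(W)={2,4,5}: no change
Constraint 2 (W + X = Y) on D(W)={2,4,5} D(X)={2,4,5,6,7} D(Y)={5,6,8,9}: Y {5,6,8,9}->{6,8,9}
Constraint 3 (V + X = Y) on D(V)={3,5,6,7,8,9} D(X)={2,4,5,6,7} D(Y)={6,8,9}: V {3,5,6,7,8,9}->{3,5,6,7}; X {2,4,5,6,7}->{2,4,5,6}; Y {6,8,9}->{8,9}
So after constraint 3: D(V) = {3,5,6,7}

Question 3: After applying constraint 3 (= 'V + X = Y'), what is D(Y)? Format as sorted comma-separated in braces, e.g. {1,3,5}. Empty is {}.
Answer: {8,9}

Derivation:
Constraint 1 (X != W) on D(X)={2,4,5,6,7} D(W)={2,4,5}: no change
Constraint 2 (W + X = Y) on D(W)={2,4,5} D(X)={2,4,5,6,7} D(Y)={5,6,8,9}: Y {5,6,8,9}->{6,8,9}
Constraint 3 (V + X = Y) on D(V)={3,5,6,7,8,9} D(X)={2,4,5,6,7} D(Y)={6,8,9}: V {3,5,6,7,8,9}->{3,5,6,7}; X {2,4,5,6,7}->{2,4,5,6}; Y {6,8,9}->{8,9}
So after constraint 3: D(Y) = {8,9}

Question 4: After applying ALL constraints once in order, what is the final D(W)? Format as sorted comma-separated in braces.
Answer: {2,4,5}

Derivation:
Constraint 1 (X != W) on D(X)={2,4,5,6,7} D(W)={2,4,5}: no change
Constraint 2 (W + X = Y) on D(W)={2,4,5} D(X)={2,4,5,6,7} D(Y)={5,6,8,9}: Y {5,6,8,9}->{6,8,9}
Constraint 3 (V + X = Y) on D(V)={3,5,6,7,8,9} D(X)={2,4,5,6,7} D(Y)={6,8,9}: V {3,5,6,7,8,9}->{3,5,6,7}; X {2,4,5,6,7}->{2,4,5,6}; Y {6,8,9}->{8,9}
So after all 3 constraints: D(W) = {2,4,5}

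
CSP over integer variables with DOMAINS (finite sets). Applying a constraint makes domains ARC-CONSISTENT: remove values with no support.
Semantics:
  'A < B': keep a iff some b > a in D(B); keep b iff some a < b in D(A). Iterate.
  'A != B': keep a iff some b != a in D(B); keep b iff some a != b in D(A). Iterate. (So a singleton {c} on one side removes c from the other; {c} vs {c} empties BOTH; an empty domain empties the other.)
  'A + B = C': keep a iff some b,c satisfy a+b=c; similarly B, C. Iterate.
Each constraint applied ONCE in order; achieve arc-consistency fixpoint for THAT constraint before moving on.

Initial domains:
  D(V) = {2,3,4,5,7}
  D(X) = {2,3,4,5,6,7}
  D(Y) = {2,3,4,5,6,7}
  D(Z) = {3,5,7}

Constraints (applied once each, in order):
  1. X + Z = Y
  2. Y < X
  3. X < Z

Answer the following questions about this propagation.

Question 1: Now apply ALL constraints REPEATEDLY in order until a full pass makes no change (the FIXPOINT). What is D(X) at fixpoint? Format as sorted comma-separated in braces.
pass 0 (initial): D(X)={2,3,4,5,6,7}
pass 1: X {2,3,4,5,6,7}->{}; Y {2,3,4,5,6,7}->{}; Z {3,5,7}->{}
pass 2: no change
Fixpoint after 2 passes: D(X) = {}

Answer: {}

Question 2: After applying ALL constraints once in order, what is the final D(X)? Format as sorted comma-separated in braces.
Answer: {}

Derivation:
Constraint 1 (X + Z = Y) on D(X)={2,3,4,5,6,7} D(Z)={3,5,7} D(Y)={2,3,4,5,6,7}: X {2,3,4,5,6,7}->{2,3,4}; Z {3,5,7}->{3,5}; Y {2,3,4,5,6,7}->{5,6,7}
Constraint 2 (Y < X) on D(Y)={5,6,7} D(X)={2,3,4}: Y {5,6,7}->{}; X {2,3,4}->{}
Constraint 3 (X < Z) on D(X)={} D(Z)={3,5}: Z {3,5}->{}
So after all 3 constraints: D(X) = {}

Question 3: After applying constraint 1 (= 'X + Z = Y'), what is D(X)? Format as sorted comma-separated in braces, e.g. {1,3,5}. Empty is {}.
Answer: {2,3,4}

Derivation:
Constraint 1 (X + Z = Y) on D(X)={2,3,4,5,6,7} D(Z)={3,5,7} D(Y)={2,3,4,5,6,7}: X {2,3,4,5,6,7}->{2,3,4}; Z {3,5,7}->{3,5}; Y {2,3,4,5,6,7}->{5,6,7}
So after constraint 1: D(X) = {2,3,4}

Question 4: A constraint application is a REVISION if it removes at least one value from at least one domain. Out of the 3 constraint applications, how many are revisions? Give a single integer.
Answer: 3

Derivation:
Constraint 1 (X + Z = Y) on D(X)={2,3,4,5,6,7} D(Z)={3,5,7} D(Y)={2,3,4,5,6,7}: X {2,3,4,5,6,7}->{2,3,4}; Z {3,5,7}->{3,5}; Y {2,3,4,5,6,7}->{5,6,7} => REVISION
Constraint 2 (Y < X) on D(Y)={5,6,7} D(X)={2,3,4}: Y {5,6,7}->{}; X {2,3,4}->{} => REVISION
Constraint 3 (X < Z) on D(X)={} D(Z)={3,5}: Z {3,5}->{} => REVISION
Total revisions = 3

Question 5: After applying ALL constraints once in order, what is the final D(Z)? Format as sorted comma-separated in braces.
Answer: {}

Derivation:
Constraint 1 (X + Z = Y) on D(X)={2,3,4,5,6,7} D(Z)={3,5,7} D(Y)={2,3,4,5,6,7}: X {2,3,4,5,6,7}->{2,3,4}; Z {3,5,7}->{3,5}; Y {2,3,4,5,6,7}->{5,6,7}
Constraint 2 (Y < X) on D(Y)={5,6,7} D(X)={2,3,4}: Y {5,6,7}->{}; X {2,3,4}->{}
Constraint 3 (X < Z) on D(X)={} D(Z)={3,5}: Z {3,5}->{}
So after all 3 constraints: D(Z) = {}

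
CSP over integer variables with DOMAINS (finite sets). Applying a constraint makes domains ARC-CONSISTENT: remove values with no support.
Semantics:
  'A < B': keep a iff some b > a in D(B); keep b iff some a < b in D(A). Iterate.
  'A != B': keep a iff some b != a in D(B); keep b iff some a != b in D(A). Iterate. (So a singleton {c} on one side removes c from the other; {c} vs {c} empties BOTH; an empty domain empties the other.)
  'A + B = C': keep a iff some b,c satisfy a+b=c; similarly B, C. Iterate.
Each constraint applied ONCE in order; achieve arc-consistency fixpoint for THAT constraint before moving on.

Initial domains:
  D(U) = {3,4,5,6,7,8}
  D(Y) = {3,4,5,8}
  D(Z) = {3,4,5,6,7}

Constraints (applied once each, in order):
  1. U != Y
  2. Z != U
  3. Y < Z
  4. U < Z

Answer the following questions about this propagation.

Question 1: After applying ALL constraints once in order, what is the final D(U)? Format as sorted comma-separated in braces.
Constraint 1 (U != Y) on D(U)={3,4,5,6,7,8} D(Y)={3,4,5,8}: no change
Constraint 2 (Z != U) on D(Z)={3,4,5,6,7} D(U)={3,4,5,6,7,8}: no change
Constraint 3 (Y < Z) on D(Y)={3,4,5,8} D(Z)={3,4,5,6,7}: Y {3,4,5,8}->{3,4,5}; Z {3,4,5,6,7}->{4,5,6,7}
Constraint 4 (U < Z) on D(U)={3,4,5,6,7,8} D(Z)={4,5,6,7}: U {3,4,5,6,7,8}->{3,4,5,6}
So after all 4 constraints: D(U) = {3,4,5,6}

Answer: {3,4,5,6}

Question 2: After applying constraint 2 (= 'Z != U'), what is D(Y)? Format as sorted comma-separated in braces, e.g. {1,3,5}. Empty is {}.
Constraint 1 (U != Y) on D(U)={3,4,5,6,7,8} D(Y)={3,4,5,8}: no change
Constraint 2 (Z != U) on D(Z)={3,4,5,6,7} D(U)={3,4,5,6,7,8}: no change
So after constraint 2: D(Y) = {3,4,5,8}

Answer: {3,4,5,8}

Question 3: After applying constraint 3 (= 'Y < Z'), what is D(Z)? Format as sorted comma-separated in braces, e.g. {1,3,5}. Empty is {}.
Constraint 1 (U != Y) on D(U)={3,4,5,6,7,8} D(Y)={3,4,5,8}: no change
Constraint 2 (Z != U) on D(Z)={3,4,5,6,7} D(U)={3,4,5,6,7,8}: no change
Constraint 3 (Y < Z) on D(Y)={3,4,5,8} D(Z)={3,4,5,6,7}: Y {3,4,5,8}->{3,4,5}; Z {3,4,5,6,7}->{4,5,6,7}
So after constraint 3: D(Z) = {4,5,6,7}

Answer: {4,5,6,7}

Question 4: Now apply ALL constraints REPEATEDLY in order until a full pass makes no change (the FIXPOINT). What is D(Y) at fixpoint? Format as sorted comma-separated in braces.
Answer: {3,4,5}

Derivation:
pass 0 (initial): D(Y)={3,4,5,8}
pass 1: U {3,4,5,6,7,8}->{3,4,5,6}; Y {3,4,5,8}->{3,4,5}; Z {3,4,5,6,7}->{4,5,6,7}
pass 2: no change
Fixpoint after 2 passes: D(Y) = {3,4,5}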